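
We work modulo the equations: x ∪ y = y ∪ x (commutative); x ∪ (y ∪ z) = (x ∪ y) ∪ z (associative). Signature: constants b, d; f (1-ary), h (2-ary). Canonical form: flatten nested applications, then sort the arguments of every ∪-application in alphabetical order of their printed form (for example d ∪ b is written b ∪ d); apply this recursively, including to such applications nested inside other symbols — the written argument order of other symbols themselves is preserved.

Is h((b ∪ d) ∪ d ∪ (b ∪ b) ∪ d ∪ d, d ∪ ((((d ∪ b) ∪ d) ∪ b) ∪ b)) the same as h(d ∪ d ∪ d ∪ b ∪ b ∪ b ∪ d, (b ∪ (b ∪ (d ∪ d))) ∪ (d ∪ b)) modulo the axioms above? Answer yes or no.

Left:  h((b ∪ d) ∪ d ∪ (b ∪ b) ∪ d ∪ d, d ∪ ((((d ∪ b) ∪ d) ∪ b) ∪ b))
  Work inside:  d ∪ ((((d ∪ b) ∪ d) ∪ b) ∪ b)
  Merge nested applications:  d ∪ d ∪ b ∪ d ∪ b ∪ b
  Sort:  b ∪ b ∪ b ∪ d ∪ d ∪ d
  Put back:  h(b ∪ b ∪ b ∪ d ∪ d ∪ d ∪ d, b ∪ b ∪ b ∪ d ∪ d ∪ d)
Right:  h(d ∪ d ∪ d ∪ b ∪ b ∪ b ∪ d, (b ∪ (b ∪ (d ∪ d))) ∪ (d ∪ b))
  Descend into:  (b ∪ (b ∪ (d ∪ d))) ∪ (d ∪ b)
  Un-nest:  b ∪ b ∪ d ∪ d ∪ d ∪ b
  Order the arguments:  b ∪ b ∪ b ∪ d ∪ d ∪ d
  Reassemble:  h(b ∪ b ∪ b ∪ d ∪ d ∪ d ∪ d, b ∪ b ∪ b ∪ d ∪ d ∪ d)

Answer: yes — both canonical forms are h(b ∪ b ∪ b ∪ d ∪ d ∪ d ∪ d, b ∪ b ∪ b ∪ d ∪ d ∪ d)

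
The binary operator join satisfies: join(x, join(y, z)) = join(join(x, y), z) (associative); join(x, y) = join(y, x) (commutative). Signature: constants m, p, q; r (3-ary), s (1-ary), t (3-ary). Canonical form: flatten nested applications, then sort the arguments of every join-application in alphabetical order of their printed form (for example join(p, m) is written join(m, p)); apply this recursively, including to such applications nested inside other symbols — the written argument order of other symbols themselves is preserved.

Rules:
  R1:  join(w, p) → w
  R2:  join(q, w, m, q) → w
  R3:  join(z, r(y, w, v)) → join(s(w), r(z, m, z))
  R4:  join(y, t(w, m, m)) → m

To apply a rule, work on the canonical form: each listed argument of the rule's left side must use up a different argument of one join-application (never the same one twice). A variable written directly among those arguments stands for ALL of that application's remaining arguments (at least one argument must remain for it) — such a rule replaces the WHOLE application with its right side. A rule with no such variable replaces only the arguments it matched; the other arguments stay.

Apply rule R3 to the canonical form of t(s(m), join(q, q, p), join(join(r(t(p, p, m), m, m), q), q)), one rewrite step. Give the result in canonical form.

Answer: t(s(m), join(p, q, q), join(r(join(q, q), m, join(q, q)), s(m)))

Derivation:
Canonical form:  t(s(m), join(p, q, q), join(q, q, r(t(p, p, m), m, m)))
R3 matches:  uses r(t(p, p, m), m, m);  v := m, w := m, y := t(p, p, m), z := join(q, q)
The extension variable absorbs all remaining arguments, so the whole application is rewritten.
Giving:  t(s(m), join(p, q, q), join(r(join(q, q), m, join(q, q)), s(m)))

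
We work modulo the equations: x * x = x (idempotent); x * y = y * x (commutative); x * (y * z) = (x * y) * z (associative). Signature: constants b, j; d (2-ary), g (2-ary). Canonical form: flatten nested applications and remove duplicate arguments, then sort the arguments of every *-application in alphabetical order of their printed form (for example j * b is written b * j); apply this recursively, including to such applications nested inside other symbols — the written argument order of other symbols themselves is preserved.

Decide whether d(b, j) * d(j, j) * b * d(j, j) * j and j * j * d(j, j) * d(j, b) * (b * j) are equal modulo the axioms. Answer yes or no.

Left:  d(b, j) * d(j, j) * b * d(j, j) * j
  Deduplicate:  drop duplicate d(j, j)
  Sort:  b * d(b, j) * d(j, j) * j
Right:  j * j * d(j, j) * d(j, b) * (b * j)
  Merge nested applications:  j * j * d(j, j) * d(j, b) * b * j
  Deduplicate:  drop duplicate j, j
  Sort arguments:  b * d(j, b) * d(j, j) * j

Answer: no — b * d(b, j) * d(j, j) * j vs b * d(j, b) * d(j, j) * j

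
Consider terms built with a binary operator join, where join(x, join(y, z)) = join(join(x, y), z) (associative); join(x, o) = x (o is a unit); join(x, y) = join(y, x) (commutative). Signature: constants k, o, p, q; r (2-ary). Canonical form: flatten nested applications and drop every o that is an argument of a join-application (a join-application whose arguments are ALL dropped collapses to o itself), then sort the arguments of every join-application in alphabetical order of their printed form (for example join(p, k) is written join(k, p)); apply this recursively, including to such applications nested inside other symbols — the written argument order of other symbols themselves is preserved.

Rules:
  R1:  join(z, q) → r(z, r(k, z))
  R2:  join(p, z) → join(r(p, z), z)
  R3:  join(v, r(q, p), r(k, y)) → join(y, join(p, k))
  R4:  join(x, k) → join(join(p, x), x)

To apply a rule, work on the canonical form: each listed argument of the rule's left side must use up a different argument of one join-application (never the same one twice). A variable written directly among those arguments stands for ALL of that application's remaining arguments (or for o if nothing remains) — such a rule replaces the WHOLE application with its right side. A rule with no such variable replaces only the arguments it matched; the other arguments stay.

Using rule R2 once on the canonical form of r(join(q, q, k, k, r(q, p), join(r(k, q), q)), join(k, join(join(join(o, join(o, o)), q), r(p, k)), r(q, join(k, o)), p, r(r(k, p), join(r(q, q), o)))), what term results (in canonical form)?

Canonical form:  r(join(k, k, q, q, q, r(k, q), r(q, p)), join(k, p, q, r(p, k), r(q, k), r(r(k, p), r(q, q))))
Match R2:  consume p;  z := join(k, q, r(p, k), r(q, k), r(r(k, p), r(q, q)))
The variable takes the whole remainder — replace the entire application.
New term:  r(join(k, k, q, q, q, r(k, q), r(q, p)), join(k, q, r(p, join(k, q, r(p, k), r(q, k), r(r(k, p), r(q, q)))), r(p, k), r(q, k), r(r(k, p), r(q, q))))

Answer: r(join(k, k, q, q, q, r(k, q), r(q, p)), join(k, q, r(p, join(k, q, r(p, k), r(q, k), r(r(k, p), r(q, q)))), r(p, k), r(q, k), r(r(k, p), r(q, q))))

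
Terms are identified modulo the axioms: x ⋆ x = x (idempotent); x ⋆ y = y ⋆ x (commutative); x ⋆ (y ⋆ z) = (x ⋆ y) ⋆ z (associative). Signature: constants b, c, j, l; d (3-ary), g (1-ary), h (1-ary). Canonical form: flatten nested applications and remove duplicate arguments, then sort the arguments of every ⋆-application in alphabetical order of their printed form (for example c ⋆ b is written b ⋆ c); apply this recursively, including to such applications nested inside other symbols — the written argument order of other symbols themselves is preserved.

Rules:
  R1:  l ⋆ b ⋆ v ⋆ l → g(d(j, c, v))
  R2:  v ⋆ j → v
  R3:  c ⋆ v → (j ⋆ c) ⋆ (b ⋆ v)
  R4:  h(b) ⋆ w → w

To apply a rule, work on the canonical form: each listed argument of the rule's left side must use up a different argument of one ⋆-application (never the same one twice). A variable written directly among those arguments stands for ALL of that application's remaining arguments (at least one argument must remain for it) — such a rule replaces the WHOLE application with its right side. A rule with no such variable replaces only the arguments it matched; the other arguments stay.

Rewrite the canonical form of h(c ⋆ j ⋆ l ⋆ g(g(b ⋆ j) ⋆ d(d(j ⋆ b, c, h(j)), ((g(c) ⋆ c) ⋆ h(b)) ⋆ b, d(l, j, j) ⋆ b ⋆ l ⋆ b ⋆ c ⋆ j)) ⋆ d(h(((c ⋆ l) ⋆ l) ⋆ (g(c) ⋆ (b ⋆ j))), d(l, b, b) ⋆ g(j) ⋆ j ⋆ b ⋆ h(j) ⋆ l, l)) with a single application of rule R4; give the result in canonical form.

Answer: h(c ⋆ d(h(b ⋆ c ⋆ g(c) ⋆ j ⋆ l), b ⋆ d(l, b, b) ⋆ g(j) ⋆ h(j) ⋆ j ⋆ l, l) ⋆ g(d(d(b ⋆ j, c, h(j)), b ⋆ c ⋆ g(c), b ⋆ c ⋆ d(l, j, j) ⋆ j ⋆ l) ⋆ g(b ⋆ j)) ⋆ j ⋆ l)

Derivation:
Canonical form:  h(c ⋆ d(h(b ⋆ c ⋆ g(c) ⋆ j ⋆ l), b ⋆ d(l, b, b) ⋆ g(j) ⋆ h(j) ⋆ j ⋆ l, l) ⋆ g(d(d(b ⋆ j, c, h(j)), b ⋆ c ⋆ g(c) ⋆ h(b), b ⋆ c ⋆ d(l, j, j) ⋆ j ⋆ l) ⋆ g(b ⋆ j)) ⋆ j ⋆ l)
Match R4:  consume h(b);  w := b ⋆ c ⋆ g(c)
Every leftover argument binds to the variable; the entire application is replaced.
Result:  h(c ⋆ d(h(b ⋆ c ⋆ g(c) ⋆ j ⋆ l), b ⋆ d(l, b, b) ⋆ g(j) ⋆ h(j) ⋆ j ⋆ l, l) ⋆ g(d(d(b ⋆ j, c, h(j)), b ⋆ c ⋆ g(c), b ⋆ c ⋆ d(l, j, j) ⋆ j ⋆ l) ⋆ g(b ⋆ j)) ⋆ j ⋆ l)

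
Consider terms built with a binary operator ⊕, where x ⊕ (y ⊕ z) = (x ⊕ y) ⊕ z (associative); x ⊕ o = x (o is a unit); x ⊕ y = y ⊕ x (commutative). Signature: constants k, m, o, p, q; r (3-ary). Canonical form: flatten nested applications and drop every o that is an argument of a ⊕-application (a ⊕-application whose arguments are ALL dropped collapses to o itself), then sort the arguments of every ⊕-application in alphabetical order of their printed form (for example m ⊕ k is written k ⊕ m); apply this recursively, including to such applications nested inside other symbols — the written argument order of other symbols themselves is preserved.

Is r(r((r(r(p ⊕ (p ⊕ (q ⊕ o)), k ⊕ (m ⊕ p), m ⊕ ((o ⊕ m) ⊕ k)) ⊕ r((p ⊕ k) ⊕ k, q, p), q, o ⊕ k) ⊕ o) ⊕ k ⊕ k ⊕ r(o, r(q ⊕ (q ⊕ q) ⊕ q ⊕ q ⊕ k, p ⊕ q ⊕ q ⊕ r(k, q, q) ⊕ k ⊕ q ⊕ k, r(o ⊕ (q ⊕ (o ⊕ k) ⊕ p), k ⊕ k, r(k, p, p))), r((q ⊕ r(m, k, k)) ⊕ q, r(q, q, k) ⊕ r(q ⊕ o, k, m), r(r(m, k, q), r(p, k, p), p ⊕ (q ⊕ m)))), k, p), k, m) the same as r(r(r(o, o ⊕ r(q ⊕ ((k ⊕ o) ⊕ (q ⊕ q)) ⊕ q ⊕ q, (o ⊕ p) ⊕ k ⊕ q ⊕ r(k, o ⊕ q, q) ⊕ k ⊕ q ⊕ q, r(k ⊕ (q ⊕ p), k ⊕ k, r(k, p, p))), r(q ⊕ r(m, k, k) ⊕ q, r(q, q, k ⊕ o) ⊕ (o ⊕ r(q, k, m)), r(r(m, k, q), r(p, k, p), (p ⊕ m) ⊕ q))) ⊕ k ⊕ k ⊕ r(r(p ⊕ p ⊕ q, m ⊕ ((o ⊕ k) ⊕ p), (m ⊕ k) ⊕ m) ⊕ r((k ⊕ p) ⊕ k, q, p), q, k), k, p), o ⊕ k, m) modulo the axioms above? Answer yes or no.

Answer: yes — both canonical forms are r(r(k ⊕ k ⊕ r(o, r(k ⊕ q ⊕ q ⊕ q ⊕ q ⊕ q, k ⊕ k ⊕ p ⊕ q ⊕ q ⊕ q ⊕ r(k, q, q), r(k ⊕ p ⊕ q, k ⊕ k, r(k, p, p))), r(q ⊕ q ⊕ r(m, k, k), r(q, k, m) ⊕ r(q, q, k), r(r(m, k, q), r(p, k, p), m ⊕ p ⊕ q))) ⊕ r(r(k ⊕ k ⊕ p, q, p) ⊕ r(p ⊕ p ⊕ q, k ⊕ m ⊕ p, k ⊕ m ⊕ m), q, k), k, p), k, m)

Derivation:
Left:  r(r((r(r(p ⊕ (p ⊕ (q ⊕ o)), k ⊕ (m ⊕ p), m ⊕ ((o ⊕ m) ⊕ k)) ⊕ r((p ⊕ k) ⊕ k, q, p), q, o ⊕ k) ⊕ o) ⊕ k ⊕ k ⊕ r(o, r(q ⊕ (q ⊕ q) ⊕ q ⊕ q ⊕ k, p ⊕ q ⊕ q ⊕ r(k, q, q) ⊕ k ⊕ q ⊕ k, r(o ⊕ (q ⊕ (o ⊕ k) ⊕ p), k ⊕ k, r(k, p, p))), r((q ⊕ r(m, k, k)) ⊕ q, r(q, q, k) ⊕ r(q ⊕ o, k, m), r(r(m, k, q), r(p, k, p), p ⊕ (q ⊕ m)))), k, p), k, m)
  Focus inside:  (r(r(p ⊕ (p ⊕ (q ⊕ o)), k ⊕ (m ⊕ p), m ⊕ ((o ⊕ m) ⊕ k)) ⊕ r((p ⊕ k) ⊕ k, q, p), q, o ⊕ k) ⊕ o) ⊕ k ⊕ k ⊕ r(o, r(q ⊕ (q ⊕ q) ⊕ q ⊕ q ⊕ k, p ⊕ q ⊕ q ⊕ r(k, q, q) ⊕ k ⊕ q ⊕ k, r(o ⊕ (q ⊕ (o ⊕ k) ⊕ p), k ⊕ k, r(k, p, p))), r((q ⊕ r(m, k, k)) ⊕ q, r(q, q, k) ⊕ r(q ⊕ o, k, m), r(r(m, k, q), r(p, k, p), p ⊕ (q ⊕ m))))
  Un-nest:  r(r(p ⊕ (p ⊕ (q ⊕ o)), k ⊕ (m ⊕ p), m ⊕ ((o ⊕ m) ⊕ k)) ⊕ r((p ⊕ k) ⊕ k, q, p), q, o ⊕ k) ⊕ o ⊕ k ⊕ k ⊕ r(o, r(q ⊕ (q ⊕ q) ⊕ q ⊕ q ⊕ k, p ⊕ q ⊕ q ⊕ r(k, q, q) ⊕ k ⊕ q ⊕ k, r(o ⊕ (q ⊕ (o ⊕ k) ⊕ p), k ⊕ k, r(k, p, p))), r((q ⊕ r(m, k, k)) ⊕ q, r(q, q, k) ⊕ r(q ⊕ o, k, m), r(r(m, k, q), r(p, k, p), p ⊕ (q ⊕ m))))
  Simplify inside:  r(r(p ⊕ (p ⊕ (q ⊕ o)), k ⊕ (m ⊕ p), m ⊕ ((o ⊕ m) ⊕ k)) ⊕ r((p ⊕ k) ⊕ k, q, p), q, o ⊕ k)  →  r(r(k ⊕ k ⊕ p, q, p) ⊕ r(p ⊕ p ⊕ q, k ⊕ m ⊕ p, k ⊕ m ⊕ m), q, k)
  Inside:  r(o, r(q ⊕ (q ⊕ q) ⊕ q ⊕ q ⊕ k, p ⊕ q ⊕ q ⊕ r(k, q, q) ⊕ k ⊕ q ⊕ k, r(o ⊕ (q ⊕ (o ⊕ k) ⊕ p), k ⊕ k, r(k, p, p))), r((q ⊕ r(m, k, k)) ⊕ q, r(q, q, k) ⊕ r(q ⊕ o, k, m), r(r(m, k, q), r(p, k, p), p ⊕ (q ⊕ m))))  →  r(o, r(k ⊕ q ⊕ q ⊕ q ⊕ q ⊕ q, k ⊕ k ⊕ p ⊕ q ⊕ q ⊕ q ⊕ r(k, q, q), r(k ⊕ p ⊕ q, k ⊕ k, r(k, p, p))), r(q ⊕ q ⊕ r(m, k, k), r(q, k, m) ⊕ r(q, q, k), r(r(m, k, q), r(p, k, p), m ⊕ p ⊕ q)))
  Units out:  drop o
  Sort:  k ⊕ k ⊕ r(o, r(k ⊕ q ⊕ q ⊕ q ⊕ q ⊕ q, k ⊕ k ⊕ p ⊕ q ⊕ q ⊕ q ⊕ r(k, q, q), r(k ⊕ p ⊕ q, k ⊕ k, r(k, p, p))), r(q ⊕ q ⊕ r(m, k, k), r(q, k, m) ⊕ r(q, q, k), r(r(m, k, q), r(p, k, p), m ⊕ p ⊕ q))) ⊕ r(r(k ⊕ k ⊕ p, q, p) ⊕ r(p ⊕ p ⊕ q, k ⊕ m ⊕ p, k ⊕ m ⊕ m), q, k)
  Rebuild:  r(r(k ⊕ k ⊕ r(o, r(k ⊕ q ⊕ q ⊕ q ⊕ q ⊕ q, k ⊕ k ⊕ p ⊕ q ⊕ q ⊕ q ⊕ r(k, q, q), r(k ⊕ p ⊕ q, k ⊕ k, r(k, p, p))), r(q ⊕ q ⊕ r(m, k, k), r(q, k, m) ⊕ r(q, q, k), r(r(m, k, q), r(p, k, p), m ⊕ p ⊕ q))) ⊕ r(r(k ⊕ k ⊕ p, q, p) ⊕ r(p ⊕ p ⊕ q, k ⊕ m ⊕ p, k ⊕ m ⊕ m), q, k), k, p), k, m)
Right:  r(r(r(o, o ⊕ r(q ⊕ ((k ⊕ o) ⊕ (q ⊕ q)) ⊕ q ⊕ q, (o ⊕ p) ⊕ k ⊕ q ⊕ r(k, o ⊕ q, q) ⊕ k ⊕ q ⊕ q, r(k ⊕ (q ⊕ p), k ⊕ k, r(k, p, p))), r(q ⊕ r(m, k, k) ⊕ q, r(q, q, k ⊕ o) ⊕ (o ⊕ r(q, k, m)), r(r(m, k, q), r(p, k, p), (p ⊕ m) ⊕ q))) ⊕ k ⊕ k ⊕ r(r(p ⊕ p ⊕ q, m ⊕ ((o ⊕ k) ⊕ p), (m ⊕ k) ⊕ m) ⊕ r((k ⊕ p) ⊕ k, q, p), q, k), k, p), o ⊕ k, m)
  Descend into:  r(o, o ⊕ r(q ⊕ ((k ⊕ o) ⊕ (q ⊕ q)) ⊕ q ⊕ q, (o ⊕ p) ⊕ k ⊕ q ⊕ r(k, o ⊕ q, q) ⊕ k ⊕ q ⊕ q, r(k ⊕ (q ⊕ p), k ⊕ k, r(k, p, p))), r(q ⊕ r(m, k, k) ⊕ q, r(q, q, k ⊕ o) ⊕ (o ⊕ r(q, k, m)), r(r(m, k, q), r(p, k, p), (p ⊕ m) ⊕ q))) ⊕ k ⊕ k ⊕ r(r(p ⊕ p ⊕ q, m ⊕ ((o ⊕ k) ⊕ p), (m ⊕ k) ⊕ m) ⊕ r((k ⊕ p) ⊕ k, q, p), q, k)
  Inside:  r(o, o ⊕ r(q ⊕ ((k ⊕ o) ⊕ (q ⊕ q)) ⊕ q ⊕ q, (o ⊕ p) ⊕ k ⊕ q ⊕ r(k, o ⊕ q, q) ⊕ k ⊕ q ⊕ q, r(k ⊕ (q ⊕ p), k ⊕ k, r(k, p, p))), r(q ⊕ r(m, k, k) ⊕ q, r(q, q, k ⊕ o) ⊕ (o ⊕ r(q, k, m)), r(r(m, k, q), r(p, k, p), (p ⊕ m) ⊕ q)))  →  r(o, r(k ⊕ q ⊕ q ⊕ q ⊕ q ⊕ q, k ⊕ k ⊕ p ⊕ q ⊕ q ⊕ q ⊕ r(k, q, q), r(k ⊕ p ⊕ q, k ⊕ k, r(k, p, p))), r(q ⊕ q ⊕ r(m, k, k), r(q, k, m) ⊕ r(q, q, k), r(r(m, k, q), r(p, k, p), m ⊕ p ⊕ q)))
  Inside:  r(r(p ⊕ p ⊕ q, m ⊕ ((o ⊕ k) ⊕ p), (m ⊕ k) ⊕ m) ⊕ r((k ⊕ p) ⊕ k, q, p), q, k)  →  r(r(k ⊕ k ⊕ p, q, p) ⊕ r(p ⊕ p ⊕ q, k ⊕ m ⊕ p, k ⊕ m ⊕ m), q, k)
  Sort arguments:  k ⊕ k ⊕ r(o, r(k ⊕ q ⊕ q ⊕ q ⊕ q ⊕ q, k ⊕ k ⊕ p ⊕ q ⊕ q ⊕ q ⊕ r(k, q, q), r(k ⊕ p ⊕ q, k ⊕ k, r(k, p, p))), r(q ⊕ q ⊕ r(m, k, k), r(q, k, m) ⊕ r(q, q, k), r(r(m, k, q), r(p, k, p), m ⊕ p ⊕ q))) ⊕ r(r(k ⊕ k ⊕ p, q, p) ⊕ r(p ⊕ p ⊕ q, k ⊕ m ⊕ p, k ⊕ m ⊕ m), q, k)
  Put back:  r(r(k ⊕ k ⊕ r(o, r(k ⊕ q ⊕ q ⊕ q ⊕ q ⊕ q, k ⊕ k ⊕ p ⊕ q ⊕ q ⊕ q ⊕ r(k, q, q), r(k ⊕ p ⊕ q, k ⊕ k, r(k, p, p))), r(q ⊕ q ⊕ r(m, k, k), r(q, k, m) ⊕ r(q, q, k), r(r(m, k, q), r(p, k, p), m ⊕ p ⊕ q))) ⊕ r(r(k ⊕ k ⊕ p, q, p) ⊕ r(p ⊕ p ⊕ q, k ⊕ m ⊕ p, k ⊕ m ⊕ m), q, k), k, p), k, m)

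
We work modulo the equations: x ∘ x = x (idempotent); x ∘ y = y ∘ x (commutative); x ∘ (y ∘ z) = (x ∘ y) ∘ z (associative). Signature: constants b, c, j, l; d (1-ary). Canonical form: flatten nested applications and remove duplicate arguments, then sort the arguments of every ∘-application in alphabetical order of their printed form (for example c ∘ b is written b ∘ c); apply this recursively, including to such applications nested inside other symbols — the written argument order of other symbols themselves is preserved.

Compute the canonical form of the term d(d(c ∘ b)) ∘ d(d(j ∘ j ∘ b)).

Inside:  d(d(c ∘ b))  →  d(d(b ∘ c))
Inside:  d(d(j ∘ j ∘ b))  →  d(d(b ∘ j))
Order the arguments:  d(d(b ∘ c)) ∘ d(d(b ∘ j))

Answer: d(d(b ∘ c)) ∘ d(d(b ∘ j))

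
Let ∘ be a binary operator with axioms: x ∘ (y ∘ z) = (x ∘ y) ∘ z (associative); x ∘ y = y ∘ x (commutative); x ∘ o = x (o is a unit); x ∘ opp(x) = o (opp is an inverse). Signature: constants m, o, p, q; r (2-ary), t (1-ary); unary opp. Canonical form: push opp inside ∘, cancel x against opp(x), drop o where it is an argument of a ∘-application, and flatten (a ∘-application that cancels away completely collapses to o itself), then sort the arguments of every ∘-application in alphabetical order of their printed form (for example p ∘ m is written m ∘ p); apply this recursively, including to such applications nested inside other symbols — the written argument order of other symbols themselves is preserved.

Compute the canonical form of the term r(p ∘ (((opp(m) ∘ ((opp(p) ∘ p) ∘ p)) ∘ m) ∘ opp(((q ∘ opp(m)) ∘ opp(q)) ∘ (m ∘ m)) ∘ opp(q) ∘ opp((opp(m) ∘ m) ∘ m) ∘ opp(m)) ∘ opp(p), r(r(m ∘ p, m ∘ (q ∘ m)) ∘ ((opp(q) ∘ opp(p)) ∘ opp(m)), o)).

Focus inside:  p ∘ (((opp(m) ∘ ((opp(p) ∘ p) ∘ p)) ∘ m) ∘ opp(((q ∘ opp(m)) ∘ opp(q)) ∘ (m ∘ m)) ∘ opp(q) ∘ opp((opp(m) ∘ m) ∘ m) ∘ opp(m)) ∘ opp(p)
Push opp inside:  distribute opp over ∘ and collapse double opp
Collect terms:  p ∘ opp(m) ∘ opp(m) ∘ opp(m) ∘ opp(q)
Sort arguments:  opp(m) ∘ opp(m) ∘ opp(m) ∘ opp(q) ∘ p
Reassemble:  r(opp(m) ∘ opp(m) ∘ opp(m) ∘ opp(q) ∘ p, r(opp(m) ∘ opp(p) ∘ opp(q) ∘ r(m ∘ p, m ∘ m ∘ q), o))

Answer: r(opp(m) ∘ opp(m) ∘ opp(m) ∘ opp(q) ∘ p, r(opp(m) ∘ opp(p) ∘ opp(q) ∘ r(m ∘ p, m ∘ m ∘ q), o))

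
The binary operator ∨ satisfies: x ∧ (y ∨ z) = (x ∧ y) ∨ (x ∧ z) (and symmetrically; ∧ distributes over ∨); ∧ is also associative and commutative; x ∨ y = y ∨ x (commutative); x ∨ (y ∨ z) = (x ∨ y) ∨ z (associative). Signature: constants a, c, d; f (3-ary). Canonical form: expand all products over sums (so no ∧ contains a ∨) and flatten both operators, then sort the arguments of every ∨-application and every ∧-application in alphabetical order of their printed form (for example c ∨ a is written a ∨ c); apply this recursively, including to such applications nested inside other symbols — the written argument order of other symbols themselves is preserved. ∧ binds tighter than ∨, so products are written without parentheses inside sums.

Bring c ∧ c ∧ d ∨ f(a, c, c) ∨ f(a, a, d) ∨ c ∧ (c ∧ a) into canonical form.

Un-nest:  c ∧ c ∧ d ∨ f(a, c, c) ∨ f(a, a, d) ∨ a ∧ c ∧ c
Sort arguments:  a ∧ c ∧ c ∨ c ∧ c ∧ d ∨ f(a, a, d) ∨ f(a, c, c)

Answer: a ∧ c ∧ c ∨ c ∧ c ∧ d ∨ f(a, a, d) ∨ f(a, c, c)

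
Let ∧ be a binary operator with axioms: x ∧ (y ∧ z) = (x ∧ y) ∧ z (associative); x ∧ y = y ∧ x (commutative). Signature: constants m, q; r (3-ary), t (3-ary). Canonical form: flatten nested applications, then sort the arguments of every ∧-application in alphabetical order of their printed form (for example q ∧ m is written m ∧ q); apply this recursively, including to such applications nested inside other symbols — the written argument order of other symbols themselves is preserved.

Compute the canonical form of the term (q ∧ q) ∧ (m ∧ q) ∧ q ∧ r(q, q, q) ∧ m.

Merge nested applications:  q ∧ q ∧ m ∧ q ∧ q ∧ r(q, q, q) ∧ m
Sort:  m ∧ m ∧ q ∧ q ∧ q ∧ q ∧ r(q, q, q)

Answer: m ∧ m ∧ q ∧ q ∧ q ∧ q ∧ r(q, q, q)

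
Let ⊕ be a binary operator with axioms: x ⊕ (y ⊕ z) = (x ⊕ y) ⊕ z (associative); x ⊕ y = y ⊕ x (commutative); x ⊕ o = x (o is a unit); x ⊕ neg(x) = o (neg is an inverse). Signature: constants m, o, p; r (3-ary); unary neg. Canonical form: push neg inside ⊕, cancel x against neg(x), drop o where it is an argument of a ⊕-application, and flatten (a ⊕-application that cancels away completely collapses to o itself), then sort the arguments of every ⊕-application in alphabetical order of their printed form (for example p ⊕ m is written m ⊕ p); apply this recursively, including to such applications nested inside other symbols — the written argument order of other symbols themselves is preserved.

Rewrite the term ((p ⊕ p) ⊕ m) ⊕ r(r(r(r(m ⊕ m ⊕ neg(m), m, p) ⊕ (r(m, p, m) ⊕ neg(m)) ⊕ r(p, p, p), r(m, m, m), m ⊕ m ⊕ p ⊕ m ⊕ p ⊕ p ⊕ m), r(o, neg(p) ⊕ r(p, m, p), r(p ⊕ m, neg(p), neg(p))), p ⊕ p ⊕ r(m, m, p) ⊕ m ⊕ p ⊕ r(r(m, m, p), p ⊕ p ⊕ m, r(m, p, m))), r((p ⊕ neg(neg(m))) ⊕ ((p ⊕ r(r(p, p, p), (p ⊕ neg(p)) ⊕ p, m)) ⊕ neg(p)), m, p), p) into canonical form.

Answer: m ⊕ p ⊕ p ⊕ r(r(r(neg(m) ⊕ r(m, m, p) ⊕ r(m, p, m) ⊕ r(p, p, p), r(m, m, m), m ⊕ m ⊕ m ⊕ m ⊕ p ⊕ p ⊕ p), r(o, neg(p) ⊕ r(p, m, p), r(m ⊕ p, neg(p), neg(p))), m ⊕ p ⊕ p ⊕ p ⊕ r(m, m, p) ⊕ r(r(m, m, p), m ⊕ p ⊕ p, r(m, p, m))), r(m ⊕ p ⊕ r(r(p, p, p), p, m), m, p), p)

Derivation:
Push neg inside:  distribute neg over ⊕ and collapse double neg
Collect:  p ⊕ p ⊕ m ⊕ r(r(r(neg(m) ⊕ r(m, m, p) ⊕ r(m, p, m) ⊕ r(p, p, p), r(m, m, m), m ⊕ m ⊕ m ⊕ m ⊕ p ⊕ p ⊕ p), r(o, neg(p) ⊕ r(p, m, p), r(m ⊕ p, neg(p), neg(p))), m ⊕ p ⊕ p ⊕ p ⊕ r(m, m, p) ⊕ r(r(m, m, p), m ⊕ p ⊕ p, r(m, p, m))), r(m ⊕ p ⊕ r(r(p, p, p), p, m), m, p), p)
Sort arguments:  m ⊕ p ⊕ p ⊕ r(r(r(neg(m) ⊕ r(m, m, p) ⊕ r(m, p, m) ⊕ r(p, p, p), r(m, m, m), m ⊕ m ⊕ m ⊕ m ⊕ p ⊕ p ⊕ p), r(o, neg(p) ⊕ r(p, m, p), r(m ⊕ p, neg(p), neg(p))), m ⊕ p ⊕ p ⊕ p ⊕ r(m, m, p) ⊕ r(r(m, m, p), m ⊕ p ⊕ p, r(m, p, m))), r(m ⊕ p ⊕ r(r(p, p, p), p, m), m, p), p)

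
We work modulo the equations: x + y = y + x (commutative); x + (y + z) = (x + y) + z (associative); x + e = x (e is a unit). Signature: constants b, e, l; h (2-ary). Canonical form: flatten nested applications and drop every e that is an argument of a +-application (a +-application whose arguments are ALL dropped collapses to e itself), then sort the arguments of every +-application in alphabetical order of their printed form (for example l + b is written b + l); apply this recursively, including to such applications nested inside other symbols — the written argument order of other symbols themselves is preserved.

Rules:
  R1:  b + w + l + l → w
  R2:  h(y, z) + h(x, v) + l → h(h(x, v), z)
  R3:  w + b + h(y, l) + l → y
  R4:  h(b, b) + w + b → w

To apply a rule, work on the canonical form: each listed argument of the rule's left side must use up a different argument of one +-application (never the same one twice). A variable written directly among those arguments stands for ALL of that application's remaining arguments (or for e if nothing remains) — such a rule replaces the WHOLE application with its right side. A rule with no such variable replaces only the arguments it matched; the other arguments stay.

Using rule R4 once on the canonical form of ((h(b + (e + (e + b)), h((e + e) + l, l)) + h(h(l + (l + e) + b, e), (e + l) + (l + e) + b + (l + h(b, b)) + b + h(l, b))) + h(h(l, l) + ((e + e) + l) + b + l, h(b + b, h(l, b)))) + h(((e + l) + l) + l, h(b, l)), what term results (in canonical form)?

Canonical form:  h(b + b, h(l, l)) + h(b + h(l, l) + l + l, h(b + b, h(l, b))) + h(h(b + l + l, e), b + b + h(b, b) + h(l, b) + l + l + l) + h(l + l + l, h(b, l))
R4 matches:  uses b, h(b, b);  w := b + h(l, b) + l + l + l
The extension variable absorbs all remaining arguments, so the whole application is rewritten.
New term:  h(b + b, h(l, l)) + h(b + h(l, l) + l + l, h(b + b, h(l, b))) + h(h(b + l + l, e), b + h(l, b) + l + l + l) + h(l + l + l, h(b, l))

Answer: h(b + b, h(l, l)) + h(b + h(l, l) + l + l, h(b + b, h(l, b))) + h(h(b + l + l, e), b + h(l, b) + l + l + l) + h(l + l + l, h(b, l))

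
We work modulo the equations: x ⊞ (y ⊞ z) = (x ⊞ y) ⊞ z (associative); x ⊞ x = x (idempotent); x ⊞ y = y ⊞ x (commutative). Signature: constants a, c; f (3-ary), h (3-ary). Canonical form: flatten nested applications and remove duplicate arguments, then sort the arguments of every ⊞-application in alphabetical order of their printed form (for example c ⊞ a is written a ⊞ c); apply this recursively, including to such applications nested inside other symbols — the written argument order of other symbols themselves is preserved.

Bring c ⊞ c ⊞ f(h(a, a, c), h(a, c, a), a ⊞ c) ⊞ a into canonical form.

Idempotence:  drop duplicate c
Order the arguments:  a ⊞ c ⊞ f(h(a, a, c), h(a, c, a), a ⊞ c)

Answer: a ⊞ c ⊞ f(h(a, a, c), h(a, c, a), a ⊞ c)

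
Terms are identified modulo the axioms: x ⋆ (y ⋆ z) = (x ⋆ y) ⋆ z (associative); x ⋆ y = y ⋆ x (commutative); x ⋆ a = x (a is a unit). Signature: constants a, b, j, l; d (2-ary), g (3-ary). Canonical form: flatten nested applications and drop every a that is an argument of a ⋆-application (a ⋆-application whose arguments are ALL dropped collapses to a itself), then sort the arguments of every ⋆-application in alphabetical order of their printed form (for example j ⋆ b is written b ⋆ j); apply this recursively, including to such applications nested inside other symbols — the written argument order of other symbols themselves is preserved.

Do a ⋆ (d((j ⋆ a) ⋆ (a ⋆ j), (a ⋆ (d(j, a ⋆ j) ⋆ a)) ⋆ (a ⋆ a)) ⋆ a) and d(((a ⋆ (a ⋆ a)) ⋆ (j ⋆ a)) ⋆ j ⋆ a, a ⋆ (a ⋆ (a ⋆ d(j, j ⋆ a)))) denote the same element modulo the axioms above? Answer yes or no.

Answer: yes — both canonical forms are d(j ⋆ j, d(j, j))

Derivation:
Left:  a ⋆ (d((j ⋆ a) ⋆ (a ⋆ j), (a ⋆ (d(j, a ⋆ j) ⋆ a)) ⋆ (a ⋆ a)) ⋆ a)
  Merge nested applications:  a ⋆ d((j ⋆ a) ⋆ (a ⋆ j), (a ⋆ (d(j, a ⋆ j) ⋆ a)) ⋆ (a ⋆ a)) ⋆ a
  Inside:  d((j ⋆ a) ⋆ (a ⋆ j), (a ⋆ (d(j, a ⋆ j) ⋆ a)) ⋆ (a ⋆ a))  →  d(j ⋆ j, d(j, j))
  Units out:  drop a (×2)
  Sort:  d(j ⋆ j, d(j, j))
Right:  d(((a ⋆ (a ⋆ a)) ⋆ (j ⋆ a)) ⋆ j ⋆ a, a ⋆ (a ⋆ (a ⋆ d(j, j ⋆ a))))
  Descend into:  ((a ⋆ (a ⋆ a)) ⋆ (j ⋆ a)) ⋆ j ⋆ a
  Un-nest:  a ⋆ a ⋆ a ⋆ j ⋆ a ⋆ j ⋆ a
  Units out:  drop a (×5)
  Sort:  j ⋆ j
  Rebuild:  d(j ⋆ j, d(j, j))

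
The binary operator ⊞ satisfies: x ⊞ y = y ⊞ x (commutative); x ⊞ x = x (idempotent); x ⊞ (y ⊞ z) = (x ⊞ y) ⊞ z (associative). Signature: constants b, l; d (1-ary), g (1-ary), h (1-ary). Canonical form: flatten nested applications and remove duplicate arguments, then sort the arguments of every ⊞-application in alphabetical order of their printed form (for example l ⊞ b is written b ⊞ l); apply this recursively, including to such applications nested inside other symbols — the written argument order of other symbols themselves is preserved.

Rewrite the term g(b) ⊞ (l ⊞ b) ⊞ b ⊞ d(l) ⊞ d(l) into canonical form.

Answer: b ⊞ d(l) ⊞ g(b) ⊞ l

Derivation:
Flatten:  g(b) ⊞ l ⊞ b ⊞ b ⊞ d(l) ⊞ d(l)
Idempotence:  drop duplicate b, d(l)
Order the arguments:  b ⊞ d(l) ⊞ g(b) ⊞ l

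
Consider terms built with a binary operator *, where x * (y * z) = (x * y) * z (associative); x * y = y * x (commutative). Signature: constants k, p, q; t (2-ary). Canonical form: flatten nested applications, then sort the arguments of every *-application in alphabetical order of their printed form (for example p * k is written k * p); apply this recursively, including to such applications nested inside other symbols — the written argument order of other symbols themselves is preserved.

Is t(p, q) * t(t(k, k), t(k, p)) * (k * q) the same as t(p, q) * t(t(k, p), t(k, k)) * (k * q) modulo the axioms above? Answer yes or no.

Answer: no — k * q * t(p, q) * t(t(k, k), t(k, p)) vs k * q * t(p, q) * t(t(k, p), t(k, k))

Derivation:
Left:  t(p, q) * t(t(k, k), t(k, p)) * (k * q)
  Flatten:  t(p, q) * t(t(k, k), t(k, p)) * k * q
  Order the arguments:  k * q * t(p, q) * t(t(k, k), t(k, p))
Right:  t(p, q) * t(t(k, p), t(k, k)) * (k * q)
  Flatten:  t(p, q) * t(t(k, p), t(k, k)) * k * q
  Sort:  k * q * t(p, q) * t(t(k, p), t(k, k))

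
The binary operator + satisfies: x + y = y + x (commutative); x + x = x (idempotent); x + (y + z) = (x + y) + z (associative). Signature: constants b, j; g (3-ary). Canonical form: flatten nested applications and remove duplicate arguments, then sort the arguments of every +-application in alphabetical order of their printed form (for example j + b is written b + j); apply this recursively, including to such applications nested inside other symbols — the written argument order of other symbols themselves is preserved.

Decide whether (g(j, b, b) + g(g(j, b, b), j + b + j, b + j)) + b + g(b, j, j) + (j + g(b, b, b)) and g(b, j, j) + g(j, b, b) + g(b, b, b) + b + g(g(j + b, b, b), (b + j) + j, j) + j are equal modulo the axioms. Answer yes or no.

Answer: no — b + g(b, b, b) + g(b, j, j) + g(g(j, b, b), b + j, b + j) + g(j, b, b) + j vs b + g(b, b, b) + g(b, j, j) + g(g(b + j, b, b), b + j, j) + g(j, b, b) + j

Derivation:
Left:  (g(j, b, b) + g(g(j, b, b), j + b + j, b + j)) + b + g(b, j, j) + (j + g(b, b, b))
  Merge nested applications:  g(j, b, b) + g(g(j, b, b), j + b + j, b + j) + b + g(b, j, j) + j + g(b, b, b)
  Simplify inside:  g(g(j, b, b), j + b + j, b + j)  →  g(g(j, b, b), b + j, b + j)
  Sort arguments:  b + g(b, b, b) + g(b, j, j) + g(g(j, b, b), b + j, b + j) + g(j, b, b) + j
Right:  g(b, j, j) + g(j, b, b) + g(b, b, b) + b + g(g(j + b, b, b), (b + j) + j, j) + j
  Canonicalize subterm:  g(g(j + b, b, b), (b + j) + j, j)  →  g(g(b + j, b, b), b + j, j)
  Sort:  b + g(b, b, b) + g(b, j, j) + g(g(b + j, b, b), b + j, j) + g(j, b, b) + j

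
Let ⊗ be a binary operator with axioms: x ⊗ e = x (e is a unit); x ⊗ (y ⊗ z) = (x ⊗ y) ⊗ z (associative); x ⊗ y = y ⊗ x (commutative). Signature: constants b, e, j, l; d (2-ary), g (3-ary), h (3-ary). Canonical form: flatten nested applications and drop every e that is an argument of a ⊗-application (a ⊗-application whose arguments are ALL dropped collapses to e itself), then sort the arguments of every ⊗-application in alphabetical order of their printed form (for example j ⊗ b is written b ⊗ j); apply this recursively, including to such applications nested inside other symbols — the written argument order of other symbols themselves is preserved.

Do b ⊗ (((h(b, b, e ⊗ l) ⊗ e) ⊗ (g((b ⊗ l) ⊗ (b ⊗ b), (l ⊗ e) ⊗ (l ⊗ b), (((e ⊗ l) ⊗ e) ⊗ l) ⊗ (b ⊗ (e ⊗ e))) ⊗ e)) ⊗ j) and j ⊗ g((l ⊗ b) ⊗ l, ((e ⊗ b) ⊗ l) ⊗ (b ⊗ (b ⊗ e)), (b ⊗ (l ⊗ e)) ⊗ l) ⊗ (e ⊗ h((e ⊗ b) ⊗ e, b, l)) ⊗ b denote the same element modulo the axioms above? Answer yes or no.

Left:  b ⊗ (((h(b, b, e ⊗ l) ⊗ e) ⊗ (g((b ⊗ l) ⊗ (b ⊗ b), (l ⊗ e) ⊗ (l ⊗ b), (((e ⊗ l) ⊗ e) ⊗ l) ⊗ (b ⊗ (e ⊗ e))) ⊗ e)) ⊗ j)
  Flatten:  b ⊗ h(b, b, e ⊗ l) ⊗ e ⊗ g((b ⊗ l) ⊗ (b ⊗ b), (l ⊗ e) ⊗ (l ⊗ b), (((e ⊗ l) ⊗ e) ⊗ l) ⊗ (b ⊗ (e ⊗ e))) ⊗ e ⊗ j
  Canonicalize subterm:  h(b, b, e ⊗ l)  →  h(b, b, l)
  Simplify inside:  g((b ⊗ l) ⊗ (b ⊗ b), (l ⊗ e) ⊗ (l ⊗ b), (((e ⊗ l) ⊗ e) ⊗ l) ⊗ (b ⊗ (e ⊗ e)))  →  g(b ⊗ b ⊗ b ⊗ l, b ⊗ l ⊗ l, b ⊗ l ⊗ l)
  Units out:  drop e (×2)
  Order the arguments:  b ⊗ g(b ⊗ b ⊗ b ⊗ l, b ⊗ l ⊗ l, b ⊗ l ⊗ l) ⊗ h(b, b, l) ⊗ j
Right:  j ⊗ g((l ⊗ b) ⊗ l, ((e ⊗ b) ⊗ l) ⊗ (b ⊗ (b ⊗ e)), (b ⊗ (l ⊗ e)) ⊗ l) ⊗ (e ⊗ h((e ⊗ b) ⊗ e, b, l)) ⊗ b
  Flatten:  j ⊗ g((l ⊗ b) ⊗ l, ((e ⊗ b) ⊗ l) ⊗ (b ⊗ (b ⊗ e)), (b ⊗ (l ⊗ e)) ⊗ l) ⊗ e ⊗ h((e ⊗ b) ⊗ e, b, l) ⊗ b
  Canonicalize subterm:  g((l ⊗ b) ⊗ l, ((e ⊗ b) ⊗ l) ⊗ (b ⊗ (b ⊗ e)), (b ⊗ (l ⊗ e)) ⊗ l)  →  g(b ⊗ l ⊗ l, b ⊗ b ⊗ b ⊗ l, b ⊗ l ⊗ l)
  Canonicalize subterm:  h((e ⊗ b) ⊗ e, b, l)  →  h(b, b, l)
  Units out:  drop e
  Sort arguments:  b ⊗ g(b ⊗ l ⊗ l, b ⊗ b ⊗ b ⊗ l, b ⊗ l ⊗ l) ⊗ h(b, b, l) ⊗ j

Answer: no — b ⊗ g(b ⊗ b ⊗ b ⊗ l, b ⊗ l ⊗ l, b ⊗ l ⊗ l) ⊗ h(b, b, l) ⊗ j vs b ⊗ g(b ⊗ l ⊗ l, b ⊗ b ⊗ b ⊗ l, b ⊗ l ⊗ l) ⊗ h(b, b, l) ⊗ j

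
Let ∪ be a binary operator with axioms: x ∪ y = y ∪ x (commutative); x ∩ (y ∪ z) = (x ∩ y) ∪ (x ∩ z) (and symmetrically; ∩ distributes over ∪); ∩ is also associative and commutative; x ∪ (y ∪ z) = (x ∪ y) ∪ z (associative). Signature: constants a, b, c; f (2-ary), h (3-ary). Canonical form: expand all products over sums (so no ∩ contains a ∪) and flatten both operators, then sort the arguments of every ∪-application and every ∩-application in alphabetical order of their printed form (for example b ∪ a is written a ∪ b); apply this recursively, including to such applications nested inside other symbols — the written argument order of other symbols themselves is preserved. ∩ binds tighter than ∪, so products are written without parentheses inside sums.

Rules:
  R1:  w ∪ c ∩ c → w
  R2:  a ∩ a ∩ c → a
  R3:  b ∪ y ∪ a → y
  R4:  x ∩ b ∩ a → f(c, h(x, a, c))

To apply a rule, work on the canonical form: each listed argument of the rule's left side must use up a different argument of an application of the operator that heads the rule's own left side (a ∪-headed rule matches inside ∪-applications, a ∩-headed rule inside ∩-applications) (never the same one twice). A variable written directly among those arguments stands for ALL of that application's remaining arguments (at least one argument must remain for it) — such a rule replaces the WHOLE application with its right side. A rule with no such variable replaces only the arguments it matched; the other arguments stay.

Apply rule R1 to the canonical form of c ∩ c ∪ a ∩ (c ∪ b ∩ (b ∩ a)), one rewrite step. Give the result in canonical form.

Answer: a ∩ a ∩ b ∩ b ∪ a ∩ c

Derivation:
Canonical form:  a ∩ a ∩ b ∩ b ∪ a ∩ c ∪ c ∩ c
Match R1:  consume c ∩ c;  w := a ∩ a ∩ b ∩ b ∪ a ∩ c
The variable takes the whole remainder — replace the entire application.
New term:  a ∩ a ∩ b ∩ b ∪ a ∩ c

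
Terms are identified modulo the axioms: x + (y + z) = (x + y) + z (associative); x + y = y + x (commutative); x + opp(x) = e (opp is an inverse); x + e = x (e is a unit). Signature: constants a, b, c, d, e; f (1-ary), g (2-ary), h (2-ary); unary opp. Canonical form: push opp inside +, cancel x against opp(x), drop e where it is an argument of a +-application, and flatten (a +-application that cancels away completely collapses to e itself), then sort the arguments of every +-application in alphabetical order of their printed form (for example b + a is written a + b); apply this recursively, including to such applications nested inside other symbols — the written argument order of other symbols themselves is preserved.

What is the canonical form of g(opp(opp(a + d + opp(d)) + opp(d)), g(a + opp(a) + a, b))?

Focus inside:  opp(a + d + opp(d)) + opp(d)
Push opp inside:  distribute opp over + and collapse double opp
Combine occurrences:  opp(a) + opp(d)
Put back:  g(a + d, g(a, b))

Answer: g(a + d, g(a, b))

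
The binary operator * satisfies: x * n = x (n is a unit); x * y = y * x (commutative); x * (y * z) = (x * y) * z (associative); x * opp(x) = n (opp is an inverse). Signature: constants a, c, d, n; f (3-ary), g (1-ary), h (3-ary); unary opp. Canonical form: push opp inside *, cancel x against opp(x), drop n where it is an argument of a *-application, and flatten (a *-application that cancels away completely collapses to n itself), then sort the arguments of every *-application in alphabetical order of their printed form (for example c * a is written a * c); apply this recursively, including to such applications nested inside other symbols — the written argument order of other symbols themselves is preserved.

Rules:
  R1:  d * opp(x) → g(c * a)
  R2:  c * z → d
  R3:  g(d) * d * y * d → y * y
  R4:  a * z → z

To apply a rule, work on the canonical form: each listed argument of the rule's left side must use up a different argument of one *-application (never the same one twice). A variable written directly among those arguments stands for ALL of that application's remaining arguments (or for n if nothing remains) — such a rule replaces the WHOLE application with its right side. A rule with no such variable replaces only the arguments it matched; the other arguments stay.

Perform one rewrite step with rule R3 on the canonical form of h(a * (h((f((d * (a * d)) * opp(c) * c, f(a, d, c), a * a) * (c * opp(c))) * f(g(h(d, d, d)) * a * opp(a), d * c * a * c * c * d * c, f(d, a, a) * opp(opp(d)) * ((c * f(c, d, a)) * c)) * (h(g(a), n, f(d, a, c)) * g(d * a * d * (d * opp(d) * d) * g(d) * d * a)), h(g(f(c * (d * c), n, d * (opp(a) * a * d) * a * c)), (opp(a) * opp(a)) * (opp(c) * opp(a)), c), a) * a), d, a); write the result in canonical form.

Answer: h(a * a * h(f(a * d * d, f(a, d, c), a * a) * f(g(h(d, d, d)), a * c * c * c * c * d * d, c * c * d * f(c, d, a) * f(d, a, a)) * g(a * a * a * a * d * d * d * d) * h(g(a), n, f(d, a, c)), h(g(f(c * c * d, n, a * c * d * d)), opp(a) * opp(a) * opp(a) * opp(c), c), a), d, a)

Derivation:
Canonical form:  h(a * a * h(f(a * d * d, f(a, d, c), a * a) * f(g(h(d, d, d)), a * c * c * c * c * d * d, c * c * d * f(c, d, a) * f(d, a, a)) * g(a * a * d * d * d * d * g(d)) * h(g(a), n, f(d, a, c)), h(g(f(c * c * d, n, a * c * d * d)), opp(a) * opp(a) * opp(a) * opp(c), c), a), d, a)
Match R3:  consume d, d, g(d);  y := a * a * d * d
The extension variable absorbs all remaining arguments, so the whole application is rewritten.
Result:  h(a * a * h(f(a * d * d, f(a, d, c), a * a) * f(g(h(d, d, d)), a * c * c * c * c * d * d, c * c * d * f(c, d, a) * f(d, a, a)) * g(a * a * a * a * d * d * d * d) * h(g(a), n, f(d, a, c)), h(g(f(c * c * d, n, a * c * d * d)), opp(a) * opp(a) * opp(a) * opp(c), c), a), d, a)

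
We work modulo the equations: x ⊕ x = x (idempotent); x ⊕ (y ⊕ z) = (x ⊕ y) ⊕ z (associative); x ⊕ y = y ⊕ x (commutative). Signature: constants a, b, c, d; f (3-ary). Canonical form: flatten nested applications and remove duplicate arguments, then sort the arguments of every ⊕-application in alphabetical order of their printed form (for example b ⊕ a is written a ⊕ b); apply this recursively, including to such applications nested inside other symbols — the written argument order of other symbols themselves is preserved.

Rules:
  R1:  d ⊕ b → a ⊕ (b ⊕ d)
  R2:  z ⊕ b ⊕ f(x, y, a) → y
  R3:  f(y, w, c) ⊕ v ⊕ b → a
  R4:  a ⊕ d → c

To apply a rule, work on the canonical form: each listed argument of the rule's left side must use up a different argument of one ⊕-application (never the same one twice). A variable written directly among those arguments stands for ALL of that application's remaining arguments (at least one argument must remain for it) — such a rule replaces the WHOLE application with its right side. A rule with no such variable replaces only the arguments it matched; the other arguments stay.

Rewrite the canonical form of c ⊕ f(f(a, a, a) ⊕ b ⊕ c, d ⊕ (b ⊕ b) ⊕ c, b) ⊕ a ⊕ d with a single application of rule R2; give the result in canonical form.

Answer: a ⊕ c ⊕ d ⊕ f(a, b ⊕ c ⊕ d, b)

Derivation:
Canonical form:  a ⊕ c ⊕ d ⊕ f(b ⊕ c ⊕ f(a, a, a), b ⊕ c ⊕ d, b)
R2 matches:  uses b, f(a, a, a);  x := a, y := a, z := c
The extension variable absorbs all remaining arguments, so the whole application is rewritten.
Result:  a ⊕ c ⊕ d ⊕ f(a, b ⊕ c ⊕ d, b)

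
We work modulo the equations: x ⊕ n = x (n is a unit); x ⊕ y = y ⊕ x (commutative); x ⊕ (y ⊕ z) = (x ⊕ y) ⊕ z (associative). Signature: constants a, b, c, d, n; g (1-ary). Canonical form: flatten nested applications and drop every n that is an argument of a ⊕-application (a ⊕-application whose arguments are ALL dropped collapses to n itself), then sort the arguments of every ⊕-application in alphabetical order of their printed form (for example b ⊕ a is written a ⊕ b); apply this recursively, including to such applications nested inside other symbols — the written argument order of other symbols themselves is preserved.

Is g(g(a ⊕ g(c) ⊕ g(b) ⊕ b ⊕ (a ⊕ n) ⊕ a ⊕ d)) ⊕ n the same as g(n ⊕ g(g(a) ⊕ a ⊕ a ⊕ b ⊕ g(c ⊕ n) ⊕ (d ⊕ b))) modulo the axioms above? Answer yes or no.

Left:  g(g(a ⊕ g(c) ⊕ g(b) ⊕ b ⊕ (a ⊕ n) ⊕ a ⊕ d)) ⊕ n
  Canonicalize subterm:  g(g(a ⊕ g(c) ⊕ g(b) ⊕ b ⊕ (a ⊕ n) ⊕ a ⊕ d))  →  g(g(a ⊕ a ⊕ a ⊕ b ⊕ d ⊕ g(b) ⊕ g(c)))
  Unit:  drop n
  Sort arguments:  g(g(a ⊕ a ⊕ a ⊕ b ⊕ d ⊕ g(b) ⊕ g(c)))
Right:  g(n ⊕ g(g(a) ⊕ a ⊕ a ⊕ b ⊕ g(c ⊕ n) ⊕ (d ⊕ b)))
  Descend into:  n ⊕ g(g(a) ⊕ a ⊕ a ⊕ b ⊕ g(c ⊕ n) ⊕ (d ⊕ b))
  Inside:  g(g(a) ⊕ a ⊕ a ⊕ b ⊕ g(c ⊕ n) ⊕ (d ⊕ b))  →  g(a ⊕ a ⊕ b ⊕ b ⊕ d ⊕ g(a) ⊕ g(c))
  Units out:  drop n
  Sort arguments:  g(a ⊕ a ⊕ b ⊕ b ⊕ d ⊕ g(a) ⊕ g(c))
  Put back:  g(g(a ⊕ a ⊕ b ⊕ b ⊕ d ⊕ g(a) ⊕ g(c)))

Answer: no — g(g(a ⊕ a ⊕ a ⊕ b ⊕ d ⊕ g(b) ⊕ g(c))) vs g(g(a ⊕ a ⊕ b ⊕ b ⊕ d ⊕ g(a) ⊕ g(c)))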